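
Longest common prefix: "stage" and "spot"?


Word 1: "stage"
Word 2: "spot"
Comparing from start:
  Pos 0: 's' == 's'
  Pos 1: 't' != 'p' (stop)
LCP = "s" (length 1)


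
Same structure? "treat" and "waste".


Pattern of "treat": [0, 1, 2, 3, 0]
Pattern of "waste": [0, 1, 2, 3, 4]
Patterns do not match
Same pattern = No


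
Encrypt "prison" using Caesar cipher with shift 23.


Word: "prison"
Shift: 23
Each letter → (letter + shift) mod 26:
  'p' (15) + 23 = 12 → 'm'
  'r' (17) + 23 = 14 → 'o'
  'i' (8) + 23 = 5 → 'f'
  's' (18) + 23 = 15 → 'p'
  'o' (14) + 23 = 11 → 'l'
  'n' (13) + 23 = 10 → 'k'
Result = "mofplk"


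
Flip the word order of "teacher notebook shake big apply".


Original: "teacher notebook shake big apply"
Words (1..n): teacher | notebook | shake | big | apply
Reversed (n..1): apply | big | shake | notebook | teacher
Result = "apply big shake notebook teacher"


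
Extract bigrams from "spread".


Word: "spread" (length 6)
Number of bigrams = 6 - 2 + 1 = 5
  Position 0: "sp"
  Position 1: "pr"
  Position 2: "re"
  Position 3: "ea"
  Position 4: "ad"
Bigrams = "sp", "pr", "re", "ea", "ad"


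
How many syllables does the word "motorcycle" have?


Word: "motorcycle"
Syllable breakdown: mo | tor | cy | cle
Counting: 4 parts
= 4 syllables


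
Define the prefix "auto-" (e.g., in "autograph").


Prefix: auto-
Example: autograph (auto- + graph)
Meaning = self


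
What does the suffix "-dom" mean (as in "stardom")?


Suffix: -dom
Example: stardom = star + -dom
Meaning = state / realm


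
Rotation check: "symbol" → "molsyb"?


Word: "symbol", Candidate: "molsyb"
Method: check if candidate is substring of word+word
"symbolsymbol" contains "molsyb"? No
Is rotation = No


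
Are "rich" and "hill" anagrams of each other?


Word 1: "rich" → sorted: chir
Word 2: "hill" → sorted: hill
Same letters? chir != hill
Anagram = No


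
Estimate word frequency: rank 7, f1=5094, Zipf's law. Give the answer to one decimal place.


Zipf's law: f(r) = f(1) / r
f(1) = 5094
f(7) = 5094 / 7
= 727.7 occurrences


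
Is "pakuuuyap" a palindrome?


Word: "pakuuuyap"
Reversed: "payuuukap"
Forward == Backward? pakuuuyap != payuuukap
Palindrome = No


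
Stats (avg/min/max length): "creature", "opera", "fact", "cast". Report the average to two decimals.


Lengths: "creature"=8, "opera"=5, "fact"=4, "cast"=4
Sum = 21, Count = 4
Average = 21/4 = 5.25
= avg=5.25, min=4, max=8


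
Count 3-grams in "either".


Word: "either" (length 6)
Number of 3-grams = length - 3 + 1 = 6 - 3 + 1
= 4


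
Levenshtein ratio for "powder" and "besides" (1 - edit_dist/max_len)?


Word 1: "powder" (length 6)
Word 2: "besides" (length 7)
One optimal edit sequence:
  1. insert 'b'  (+1)
  2. substitute 'p' -> 'e'  (+1)
  3. substitute 'o' -> 's'  (+1)
  4. substitute 'w' -> 'i'  (+1)
  5. keep 'd'
  6. keep 'e'
  7. substitute 'r' -> 's'  (+1)
Edit distance = 5
Max length = max(6, 7) = 7
Similarity = 1 - 5/7
= 0.2857


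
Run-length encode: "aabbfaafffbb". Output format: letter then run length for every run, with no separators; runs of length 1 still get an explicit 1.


String: "aabbfaafffbb"
Scanning for consecutive runs:
  'a' x 2
  'b' x 2
  'f' x 1
  'a' x 2
  'f' x 3
  'b' x 2
RLE = "a2b2f1a2f3b2"


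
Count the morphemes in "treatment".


Word: "treatment"
Morphemes: treat + -ment
Each morpheme carries meaning
= 2 morphemes


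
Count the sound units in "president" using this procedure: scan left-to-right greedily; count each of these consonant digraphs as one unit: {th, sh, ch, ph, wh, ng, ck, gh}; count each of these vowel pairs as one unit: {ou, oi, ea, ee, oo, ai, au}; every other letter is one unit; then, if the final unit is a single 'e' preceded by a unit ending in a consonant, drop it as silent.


Word: "president" (9 letters)
Left-to-right scan:
  1. 'p' (letter)
  2. 'r' (letter)
  3. 'e' (letter)
  4. 's' (letter)
  5. 'i' (letter)
  6. 'd' (letter)
  7. 'e' (letter)
  8. 'n' (letter)
  9. 't' (letter)
Units from scan: 9
Sound units = 9 units


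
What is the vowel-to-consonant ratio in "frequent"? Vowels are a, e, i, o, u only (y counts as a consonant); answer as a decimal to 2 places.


Word: "frequent"
Vowels (a,e,i,o,u): 3
Consonants: 5
Ratio = 3/5
= 0.60


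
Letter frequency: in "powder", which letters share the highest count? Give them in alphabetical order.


Word: "powder"
Letter counts:
  'd': 1
  'e': 1
  'o': 1
  'p': 1
  'r': 1
  'w': 1
Maximum count = 1
Most frequent = 'd', 'e', 'o', 'p', 'r', 'w' (1 time each)


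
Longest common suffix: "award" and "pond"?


Word 1: "award"
Word 2: "pond"
Comparing from end:
  Pos -1: 'd' == 'd'
  Pos -2: 'r' != 'n' (stop)
LCS = "d" (length 1)


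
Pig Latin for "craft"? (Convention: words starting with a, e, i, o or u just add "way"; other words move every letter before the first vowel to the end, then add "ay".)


Word: "craft"
Starts with consonant(s) → move to end, add 'ay'
Consonant cluster: "cr"
Pig Latin = "aftcray"


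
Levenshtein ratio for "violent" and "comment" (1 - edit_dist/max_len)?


Word 1: "violent" (length 7)
Word 2: "comment" (length 7)
One optimal edit sequence:
  1. substitute 'v' -> 'c'  (+1)
  2. substitute 'i' -> 'o'  (+1)
  3. substitute 'o' -> 'm'  (+1)
  4. substitute 'l' -> 'm'  (+1)
  5. keep 'e'
  6. keep 'n'
  7. keep 't'
Edit distance = 4
Max length = max(7, 7) = 7
Similarity = 1 - 4/7
= 0.4286


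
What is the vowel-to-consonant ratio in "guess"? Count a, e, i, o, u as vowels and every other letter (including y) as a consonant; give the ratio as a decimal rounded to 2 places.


Word: "guess"
Vowels (a,e,i,o,u): 2
Consonants: 3
Ratio = 2/3
= 0.67


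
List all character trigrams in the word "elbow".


Word: "elbow" (length 5)
Number of trigrams = 5 - 3 + 1 = 3
  Position 0: "elb"
  Position 1: "lbo"
  Position 2: "bow"
Trigrams = "elb", "lbo", "bow"


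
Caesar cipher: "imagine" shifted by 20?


Word: "imagine"
Shift: 20
Each letter → (letter + shift) mod 26:
  'i' (8) + 20 = 2 → 'c'
  'm' (12) + 20 = 6 → 'g'
  'a' (0) + 20 = 20 → 'u'
  'g' (6) + 20 = 0 → 'a'
  'i' (8) + 20 = 2 → 'c'
  'n' (13) + 20 = 7 → 'h'
  'e' (4) + 20 = 24 → 'y'
Result = "cguachy"


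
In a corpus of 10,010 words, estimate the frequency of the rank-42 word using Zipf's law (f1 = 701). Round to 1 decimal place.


Zipf's law: f(r) = f(1) / r
f(1) = 701
f(42) = 701 / 42
= 16.7 occurrences


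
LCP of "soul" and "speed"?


Word 1: "soul"
Word 2: "speed"
Comparing from start:
  Pos 0: 's' == 's'
  Pos 1: 'o' != 'p' (stop)
LCP = "s" (length 1)


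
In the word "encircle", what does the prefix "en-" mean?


Prefix: en-
As in: encircle -> en- + circle
Meaning = cause to / put into


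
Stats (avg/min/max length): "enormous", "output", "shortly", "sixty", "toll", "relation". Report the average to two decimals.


Lengths: "enormous"=8, "output"=6, "shortly"=7, "sixty"=5, "toll"=4, "relation"=8
Sum = 38, Count = 6
Average = 38/6 = 6.33
= avg=6.33, min=4, max=8


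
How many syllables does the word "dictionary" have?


Word: "dictionary"
Syllable breakdown: dic / tion / ar / y
Counting: 4 parts
= 4 syllables


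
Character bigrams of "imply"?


Word: "imply" (length 5)
Number of bigrams = 5 - 2 + 1 = 4
  Position 0: "im"
  Position 1: "mp"
  Position 2: "pl"
  Position 3: "ly"
Bigrams = "im", "mp", "pl", "ly"


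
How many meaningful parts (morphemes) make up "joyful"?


Word: "joyful"
Morphemes: joy | -ful
Each morpheme carries meaning
= 2 morphemes


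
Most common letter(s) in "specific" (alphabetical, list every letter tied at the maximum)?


Word: "specific"
Letter counts:
  'c': 2
  'e': 1
  'f': 1
  'i': 2
  'p': 1
  's': 1
Maximum count = 2
Most frequent = 'c', 'i' (2 times each)


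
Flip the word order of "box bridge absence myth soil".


Original: "box bridge absence myth soil"
Words (1..n): box | bridge | absence | myth | soil
Reversed (n..1): soil | myth | absence | bridge | box
Result = "soil myth absence bridge box"


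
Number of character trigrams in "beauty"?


Word: "beauty" (length 6)
Number of 3-grams = length - 3 + 1 = 6 - 3 + 1
= 4


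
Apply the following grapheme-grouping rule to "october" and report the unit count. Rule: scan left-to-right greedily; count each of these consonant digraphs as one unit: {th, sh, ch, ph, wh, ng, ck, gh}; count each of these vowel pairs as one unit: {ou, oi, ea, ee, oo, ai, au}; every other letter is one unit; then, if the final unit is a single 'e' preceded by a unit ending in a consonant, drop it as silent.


Word: "october" (7 letters)
Left-to-right scan:
  1. 'o' (letter)
  2. 'c' (letter)
  3. 't' (letter)
  4. 'o' (letter)
  5. 'b' (letter)
  6. 'e' (letter)
  7. 'r' (letter)
Units from scan: 7
Sound units = 7 units


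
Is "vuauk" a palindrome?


Word: "vuauk"
Reversed: "kuauv"
Forward == Backward? vuauk != kuauv
Palindrome = No


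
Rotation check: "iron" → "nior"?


Word: "iron", Candidate: "nior"
Method: check if candidate is substring of word+word
"ironiron" contains "nior"? No
Is rotation = No


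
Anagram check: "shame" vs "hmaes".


Word 1: "shame" → sorted: aehms
Word 2: "hmaes" → sorted: aehms
Same letters? aehms == aehms
Anagram = Yes


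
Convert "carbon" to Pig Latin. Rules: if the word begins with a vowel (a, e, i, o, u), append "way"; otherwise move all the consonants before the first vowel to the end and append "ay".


Word: "carbon"
Starts with consonant(s) → move to end, add 'ay'
Consonant cluster: "c"
Pig Latin = "arboncay"


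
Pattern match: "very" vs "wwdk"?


Pattern of "very": [0, 1, 2, 3]
Pattern of "wwdk": [0, 0, 1, 2]
Patterns do not match
Same pattern = No


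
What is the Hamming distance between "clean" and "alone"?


Comparing character by character (same length = 5):
  Pos 0: 'c' vs 'a' !=
  Pos 1: 'l' vs 'l' =
  Pos 2: 'e' vs 'o' !=
  Pos 3: 'a' vs 'n' !=
  Pos 4: 'n' vs 'e' !=
Hamming distance = 4


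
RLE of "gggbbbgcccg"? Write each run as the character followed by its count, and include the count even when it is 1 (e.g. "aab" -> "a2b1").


String: "gggbbbgcccg"
Scanning for consecutive runs:
  'g' x 3
  'b' x 3
  'g' x 1
  'c' x 3
  'g' x 1
RLE = "g3b3g1c3g1"


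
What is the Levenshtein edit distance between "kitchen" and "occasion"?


Word 1: "kitchen" (length 7)
Word 2: "occasion" (length 8)
One optimal edit sequence (insert/delete/substitute each cost 1):
  1. insert 'o'  (+1)
  2. substitute 'k' -> 'c'  (+1)
  3. substitute 'i' -> 'c'  (+1)
  4. substitute 't' -> 'a'  (+1)
  5. substitute 'c' -> 's'  (+1)
  6. substitute 'h' -> 'i'  (+1)
  7. substitute 'e' -> 'o'  (+1)
  8. keep 'n'
Total edit operations: 7
Edit distance = 7


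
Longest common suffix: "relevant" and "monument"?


Word 1: "relevant"
Word 2: "monument"
Comparing from end:
  Pos -1: 't' == 't'
  Pos -2: 'n' == 'n'
  Pos -3: 'a' != 'e' (stop)
LCS = "nt" (length 2)


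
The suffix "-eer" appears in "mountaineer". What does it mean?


Suffix: -eer
As in: mountaineer -> mountain + -eer
Meaning = one who is concerned with


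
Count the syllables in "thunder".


Word: "thunder"
Syllable breakdown: thun / der
Counting: 2 parts
= 2 syllables


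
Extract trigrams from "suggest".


Word: "suggest" (length 7)
Number of trigrams = 7 - 3 + 1 = 5
  Position 0: "sug"
  Position 1: "ugg"
  Position 2: "gge"
  Position 3: "ges"
  Position 4: "est"
Trigrams = "sug", "ugg", "gge", "ges", "est"


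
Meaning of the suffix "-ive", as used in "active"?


Suffix: -ive
Example: active (act + -ive)
Meaning = tending to


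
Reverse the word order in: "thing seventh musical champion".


Original: "thing seventh musical champion"
Words (1..n): thing | seventh | musical | champion
Reversed (n..1): champion | musical | seventh | thing
Result = "champion musical seventh thing"


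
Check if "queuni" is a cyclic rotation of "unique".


Word: "unique", Candidate: "queuni"
Method: check if candidate is substring of word+word
"uniqueunique" contains "queuni"? Yes
Is rotation = Yes


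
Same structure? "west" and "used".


Pattern of "west": [0, 1, 2, 3]
Pattern of "used": [0, 1, 2, 3]
Patterns match
Same pattern = Yes


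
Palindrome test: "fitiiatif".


Word: "fitiiatif"
Reversed: "fitaiitif"
Forward == Backward? fitiiatif != fitaiitif
Palindrome = No


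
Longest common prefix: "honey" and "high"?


Word 1: "honey"
Word 2: "high"
Comparing from start:
  Pos 0: 'h' == 'h'
  Pos 1: 'o' != 'i' (stop)
LCP = "h" (length 1)


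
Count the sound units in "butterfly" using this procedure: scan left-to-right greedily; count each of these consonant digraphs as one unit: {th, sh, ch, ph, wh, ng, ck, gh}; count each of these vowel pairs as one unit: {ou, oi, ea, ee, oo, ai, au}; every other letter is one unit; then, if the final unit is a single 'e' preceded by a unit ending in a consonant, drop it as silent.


Word: "butterfly" (9 letters)
Left-to-right scan:
  1. 'b' (letter)
  2. 'u' (letter)
  3. 't' (letter)
  4. 't' (letter)
  5. 'e' (letter)
  6. 'r' (letter)
  7. 'f' (letter)
  8. 'l' (letter)
  9. 'y' (letter)
Units from scan: 9
Sound units = 9 units


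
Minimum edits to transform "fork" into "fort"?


Word 1: "fork" (length 4)
Word 2: "fort" (length 4)
One optimal edit sequence (insert/delete/substitute each cost 1):
  1. keep 'f'
  2. keep 'o'
  3. keep 'r'
  4. substitute 'k' -> 't'  (+1)
Total edit operations: 1
Edit distance = 1


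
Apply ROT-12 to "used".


Word: "used"
Shift: 12
Each letter → (letter + shift) mod 26:
  'u' (20) + 12 = 6 → 'g'
  's' (18) + 12 = 4 → 'e'
  'e' (4) + 12 = 16 → 'q'
  'd' (3) + 12 = 15 → 'p'
Result = "geqp"


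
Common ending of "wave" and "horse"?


Word 1: "wave"
Word 2: "horse"
Comparing from end:
  Pos -1: 'e' == 'e'
  Pos -2: 'v' != 's' (stop)
LCS = "e" (length 1)


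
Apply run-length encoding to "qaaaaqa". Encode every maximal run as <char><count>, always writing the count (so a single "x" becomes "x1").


String: "qaaaaqa"
Scanning for consecutive runs:
  'q' x 1
  'a' x 4
  'q' x 1
  'a' x 1
RLE = "q1a4q1a1"


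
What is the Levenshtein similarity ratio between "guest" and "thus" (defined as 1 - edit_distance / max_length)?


Word 1: "guest" (length 5)
Word 2: "thus" (length 4)
One optimal edit sequence:
  1. substitute 'g' -> 't'  (+1)
  2. substitute 'u' -> 'h'  (+1)
  3. substitute 'e' -> 'u'  (+1)
  4. keep 's'
  5. delete 't'  (+1)
Edit distance = 4
Max length = max(5, 4) = 5
Similarity = 1 - 4/5
= 0.2000


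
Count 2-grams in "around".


Word: "around" (length 6)
Number of 2-grams = length - 2 + 1 = 6 - 2 + 1
= 5


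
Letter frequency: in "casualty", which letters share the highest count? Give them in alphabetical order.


Word: "casualty"
Letter counts:
  'a': 2
  'c': 1
  'l': 1
  's': 1
  't': 1
  'u': 1
  'y': 1
Maximum count = 2
Most frequent = 'a' (2 times each)


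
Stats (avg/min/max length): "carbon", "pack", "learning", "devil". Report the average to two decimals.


Lengths: "carbon"=6, "pack"=4, "learning"=8, "devil"=5
Sum = 23, Count = 4
Average = 23/4 = 5.75
= avg=5.75, min=4, max=8


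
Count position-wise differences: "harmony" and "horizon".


Comparing character by character (same length = 7):
  Pos 0: 'h' vs 'h' =
  Pos 1: 'a' vs 'o' !=
  Pos 2: 'r' vs 'r' =
  Pos 3: 'm' vs 'i' !=
  Pos 4: 'o' vs 'z' !=
  Pos 5: 'n' vs 'o' !=
  Pos 6: 'y' vs 'n' !=
Hamming distance = 5


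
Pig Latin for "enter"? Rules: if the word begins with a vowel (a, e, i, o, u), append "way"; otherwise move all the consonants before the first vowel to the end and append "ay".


Word: "enter"
Starts with vowel → add 'way'
Pig Latin = "enterway"


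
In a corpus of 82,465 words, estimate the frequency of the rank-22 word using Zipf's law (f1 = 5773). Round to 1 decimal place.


Zipf's law: f(r) = f(1) / r
f(1) = 5773
f(22) = 5773 / 22
= 262.4 occurrences


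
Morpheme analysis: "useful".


Word: "useful"
Morphemes: use + -ful
Each morpheme carries meaning
= 2 morphemes


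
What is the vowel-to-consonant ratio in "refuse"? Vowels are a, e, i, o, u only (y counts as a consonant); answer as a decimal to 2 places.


Word: "refuse"
Vowels (a,e,i,o,u): 3
Consonants: 3
Ratio = 3/3
= 1.00


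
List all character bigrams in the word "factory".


Word: "factory" (length 7)
Number of bigrams = 7 - 2 + 1 = 6
  Position 0: "fa"
  Position 1: "ac"
  Position 2: "ct"
  Position 3: "to"
  Position 4: "or"
  Position 5: "ry"
Bigrams = "fa", "ac", "ct", "to", "or", "ry"


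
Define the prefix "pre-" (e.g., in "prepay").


Prefix: pre-
Example: prepay = pre- + pay
Meaning = before


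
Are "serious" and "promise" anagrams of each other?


Word 1: "serious" → sorted: eiorssu
Word 2: "promise" → sorted: eimoprs
Same letters? eiorssu != eimoprs
Anagram = No


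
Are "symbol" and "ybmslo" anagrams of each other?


Word 1: "symbol" → sorted: blmosy
Word 2: "ybmslo" → sorted: blmosy
Same letters? blmosy == blmosy
Anagram = Yes


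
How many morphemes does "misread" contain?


Word: "misread"
Morphemes: mis- / read
Each morpheme carries meaning
= 2 morphemes


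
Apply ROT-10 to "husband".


Word: "husband"
Shift: 10
Each letter → (letter + shift) mod 26:
  'h' (7) + 10 = 17 → 'r'
  'u' (20) + 10 = 4 → 'e'
  's' (18) + 10 = 2 → 'c'
  'b' (1) + 10 = 11 → 'l'
  'a' (0) + 10 = 10 → 'k'
  'n' (13) + 10 = 23 → 'x'
  'd' (3) + 10 = 13 → 'n'
Result = "reclkxn"


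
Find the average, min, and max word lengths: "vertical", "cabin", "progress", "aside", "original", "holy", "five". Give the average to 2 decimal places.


Lengths: "vertical"=8, "cabin"=5, "progress"=8, "aside"=5, "original"=8, "holy"=4, "five"=4
Sum = 42, Count = 7
Average = 42/7 = 6.00
= avg=6.00, min=4, max=8


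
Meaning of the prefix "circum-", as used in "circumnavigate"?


Prefix: circum-
As in: circumnavigate -> circum- + navigate
Meaning = around


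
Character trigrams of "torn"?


Word: "torn" (length 4)
Number of trigrams = 4 - 3 + 1 = 2
  Position 0: "tor"
  Position 1: "orn"
Trigrams = "tor", "orn"


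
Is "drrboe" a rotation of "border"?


Word: "border", Candidate: "drrboe"
Method: check if candidate is substring of word+word
"borderborder" contains "drrboe"? No
Is rotation = No


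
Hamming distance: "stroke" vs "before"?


Comparing character by character (same length = 6):
  Pos 0: 's' vs 'b' !=
  Pos 1: 't' vs 'e' !=
  Pos 2: 'r' vs 'f' !=
  Pos 3: 'o' vs 'o' =
  Pos 4: 'k' vs 'r' !=
  Pos 5: 'e' vs 'e' =
Hamming distance = 4


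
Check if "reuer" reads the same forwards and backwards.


Word: "reuer"
Reversed: "reuer"
Forward == Backward? reuer == reuer
Palindrome = Yes


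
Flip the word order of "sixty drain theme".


Original: "sixty drain theme"
Words (1..n): sixty | drain | theme
Reversed (n..1): theme | drain | sixty
Result = "theme drain sixty"


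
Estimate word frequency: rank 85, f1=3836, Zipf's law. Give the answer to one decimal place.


Zipf's law: f(r) = f(1) / r
f(1) = 3836
f(85) = 3836 / 85
= 45.1 occurrences


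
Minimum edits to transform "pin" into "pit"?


Word 1: "pin" (length 3)
Word 2: "pit" (length 3)
One optimal edit sequence (insert/delete/substitute each cost 1):
  1. keep 'p'
  2. keep 'i'
  3. substitute 'n' -> 't'  (+1)
Total edit operations: 1
Edit distance = 1


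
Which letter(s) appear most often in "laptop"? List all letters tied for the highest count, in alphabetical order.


Word: "laptop"
Letter counts:
  'a': 1
  'l': 1
  'o': 1
  'p': 2
  't': 1
Maximum count = 2
Most frequent = 'p' (2 times each)


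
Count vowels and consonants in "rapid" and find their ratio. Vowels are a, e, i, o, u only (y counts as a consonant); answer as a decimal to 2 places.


Word: "rapid"
Vowels (a,e,i,o,u): 2
Consonants: 3
Ratio = 2/3
= 0.67


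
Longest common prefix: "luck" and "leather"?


Word 1: "luck"
Word 2: "leather"
Comparing from start:
  Pos 0: 'l' == 'l'
  Pos 1: 'u' != 'e' (stop)
LCP = "l" (length 1)


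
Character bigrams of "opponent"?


Word: "opponent" (length 8)
Number of bigrams = 8 - 2 + 1 = 7
  Position 0: "op"
  Position 1: "pp"
  Position 2: "po"
  Position 3: "on"
  Position 4: "ne"
  Position 5: "en"
  Position 6: "nt"
Bigrams = "op", "pp", "po", "on", "ne", "en", "nt"


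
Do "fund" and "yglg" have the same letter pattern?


Pattern of "fund": [0, 1, 2, 3]
Pattern of "yglg": [0, 1, 2, 1]
Patterns do not match
Same pattern = No


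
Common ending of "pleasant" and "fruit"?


Word 1: "pleasant"
Word 2: "fruit"
Comparing from end:
  Pos -1: 't' == 't'
  Pos -2: 'n' != 'i' (stop)
LCS = "t" (length 1)


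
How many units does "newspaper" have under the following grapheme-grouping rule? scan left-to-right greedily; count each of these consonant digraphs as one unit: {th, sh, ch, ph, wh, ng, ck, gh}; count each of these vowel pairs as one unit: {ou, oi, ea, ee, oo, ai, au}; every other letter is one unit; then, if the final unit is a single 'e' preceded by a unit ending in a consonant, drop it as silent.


Word: "newspaper" (9 letters)
Left-to-right scan:
  (1) 'n' (letter)
  (2) 'e' (letter)
  (3) 'w' (letter)
  (4) 's' (letter)
  (5) 'p' (letter)
  (6) 'a' (letter)
  (7) 'p' (letter)
  (8) 'e' (letter)
  (9) 'r' (letter)
Units from scan: 9
Sound units = 9 units


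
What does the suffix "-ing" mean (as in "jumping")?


Suffix: -ing
As in: jumping -> jump + -ing
Meaning = present participle


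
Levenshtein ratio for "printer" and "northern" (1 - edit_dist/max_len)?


Word 1: "printer" (length 7)
Word 2: "northern" (length 8)
One optimal edit sequence:
  1. substitute 'p' -> 'n'  (+1)
  2. substitute 'r' -> 'o'  (+1)
  3. substitute 'i' -> 'r'  (+1)
  4. substitute 'n' -> 't'  (+1)
  5. substitute 't' -> 'h'  (+1)
  6. keep 'e'
  7. keep 'r'
  8. insert 'n'  (+1)
Edit distance = 6
Max length = max(7, 8) = 8
Similarity = 1 - 6/8
= 0.2500


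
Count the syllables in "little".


Word: "little"
Syllable breakdown: lit / tle
Counting: 2 parts
= 2 syllables


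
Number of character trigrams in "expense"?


Word: "expense" (length 7)
Number of 3-grams = length - 3 + 1 = 7 - 3 + 1
= 5


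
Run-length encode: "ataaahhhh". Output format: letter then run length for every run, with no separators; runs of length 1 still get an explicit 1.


String: "ataaahhhh"
Scanning for consecutive runs:
  'a' x 1
  't' x 1
  'a' x 3
  'h' x 4
RLE = "a1t1a3h4"


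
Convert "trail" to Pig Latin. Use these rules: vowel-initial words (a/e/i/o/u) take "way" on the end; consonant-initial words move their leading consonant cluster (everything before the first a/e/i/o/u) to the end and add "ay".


Word: "trail"
Starts with consonant(s) → move to end, add 'ay'
Consonant cluster: "tr"
Pig Latin = "ailtray"


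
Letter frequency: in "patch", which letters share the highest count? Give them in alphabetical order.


Word: "patch"
Letter counts:
  'a': 1
  'c': 1
  'h': 1
  'p': 1
  't': 1
Maximum count = 1
Most frequent = 'a', 'c', 'h', 'p', 't' (1 time each)


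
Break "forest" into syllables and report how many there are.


Word: "forest"
Syllable breakdown: for-est
Counting: 2 parts
= 2 syllables


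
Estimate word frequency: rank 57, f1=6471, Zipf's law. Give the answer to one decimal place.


Zipf's law: f(r) = f(1) / r
f(1) = 6471
f(57) = 6471 / 57
= 113.5 occurrences


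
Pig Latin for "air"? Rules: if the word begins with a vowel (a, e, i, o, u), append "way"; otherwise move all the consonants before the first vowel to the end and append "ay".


Word: "air"
Starts with vowel → add 'way'
Pig Latin = "airway"


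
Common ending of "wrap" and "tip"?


Word 1: "wrap"
Word 2: "tip"
Comparing from end:
  Pos -1: 'p' == 'p'
  Pos -2: 'a' != 'i' (stop)
LCS = "p" (length 1)


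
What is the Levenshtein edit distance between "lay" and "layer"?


Word 1: "lay" (length 3)
Word 2: "layer" (length 5)
One optimal edit sequence (insert/delete/substitute each cost 1):
  1. keep 'l'
  2. keep 'a'
  3. keep 'y'
  4. insert 'e'  (+1)
  5. insert 'r'  (+1)
Total edit operations: 2
Edit distance = 2


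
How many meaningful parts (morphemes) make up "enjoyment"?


Word: "enjoyment"
Morphemes: en- + joy + -ment
Each morpheme carries meaning
= 3 morphemes


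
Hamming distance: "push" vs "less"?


Comparing character by character (same length = 4):
  Pos 0: 'p' vs 'l' !=
  Pos 1: 'u' vs 'e' !=
  Pos 2: 's' vs 's' =
  Pos 3: 'h' vs 's' !=
Hamming distance = 3


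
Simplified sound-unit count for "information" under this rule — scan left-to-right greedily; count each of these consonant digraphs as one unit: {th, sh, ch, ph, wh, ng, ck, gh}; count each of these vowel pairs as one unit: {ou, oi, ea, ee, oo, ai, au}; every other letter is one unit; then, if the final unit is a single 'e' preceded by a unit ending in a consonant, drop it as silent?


Word: "information" (11 letters)
Left-to-right scan:
  (1) 'i' (letter)
  (2) 'n' (letter)
  (3) 'f' (letter)
  (4) 'o' (letter)
  (5) 'r' (letter)
  (6) 'm' (letter)
  (7) 'a' (letter)
  (8) 't' (letter)
  (9) 'i' (letter)
  (10) 'o' (letter)
  (11) 'n' (letter)
Units from scan: 11
Sound units = 11 units


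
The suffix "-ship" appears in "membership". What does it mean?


Suffix: -ship
Example: membership = member + -ship
Meaning = state / position


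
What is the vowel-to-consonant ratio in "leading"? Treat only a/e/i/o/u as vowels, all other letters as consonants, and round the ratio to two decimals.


Word: "leading"
Vowels (a,e,i,o,u): 3
Consonants: 4
Ratio = 3/4
= 0.75


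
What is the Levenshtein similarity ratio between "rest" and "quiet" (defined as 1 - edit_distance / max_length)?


Word 1: "rest" (length 4)
Word 2: "quiet" (length 5)
One optimal edit sequence:
  1. insert 'q'  (+1)
  2. substitute 'r' -> 'u'  (+1)
  3. substitute 'e' -> 'i'  (+1)
  4. substitute 's' -> 'e'  (+1)
  5. keep 't'
Edit distance = 4
Max length = max(4, 5) = 5
Similarity = 1 - 4/5
= 0.2000


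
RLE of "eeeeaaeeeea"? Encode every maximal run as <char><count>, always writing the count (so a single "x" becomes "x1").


String: "eeeeaaeeeea"
Scanning for consecutive runs:
  'e' x 4
  'a' x 2
  'e' x 4
  'a' x 1
RLE = "e4a2e4a1"


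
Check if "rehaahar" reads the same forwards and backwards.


Word: "rehaahar"
Reversed: "rahaaher"
Forward == Backward? rehaahar != rahaaher
Palindrome = No


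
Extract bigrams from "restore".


Word: "restore" (length 7)
Number of bigrams = 7 - 2 + 1 = 6
  Position 0: "re"
  Position 1: "es"
  Position 2: "st"
  Position 3: "to"
  Position 4: "or"
  Position 5: "re"
Bigrams = "re", "es", "st", "to", "or", "re"


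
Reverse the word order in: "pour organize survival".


Original: "pour organize survival"
Words (1..n): pour | organize | survival
Reversed (n..1): survival | organize | pour
Result = "survival organize pour"


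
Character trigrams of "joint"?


Word: "joint" (length 5)
Number of trigrams = 5 - 3 + 1 = 3
  Position 0: "joi"
  Position 1: "oin"
  Position 2: "int"
Trigrams = "joi", "oin", "int"


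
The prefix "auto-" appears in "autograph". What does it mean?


Prefix: auto-
As in: autograph -> auto- + graph
Meaning = self


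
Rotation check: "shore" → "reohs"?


Word: "shore", Candidate: "reohs"
Method: check if candidate is substring of word+word
"shoreshore" contains "reohs"? No
Is rotation = No


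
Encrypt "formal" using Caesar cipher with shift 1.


Word: "formal"
Shift: 1
Each letter → (letter + shift) mod 26:
  'f' (5) + 1 = 6 → 'g'
  'o' (14) + 1 = 15 → 'p'
  'r' (17) + 1 = 18 → 's'
  'm' (12) + 1 = 13 → 'n'
  'a' (0) + 1 = 1 → 'b'
  'l' (11) + 1 = 12 → 'm'
Result = "gpsnbm"


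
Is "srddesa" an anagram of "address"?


Word 1: "address" → sorted: adderss
Word 2: "srddesa" → sorted: adderss
Same letters? adderss == adderss
Anagram = Yes


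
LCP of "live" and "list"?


Word 1: "live"
Word 2: "list"
Comparing from start:
  Pos 0: 'l' == 'l'
  Pos 1: 'i' == 'i'
  Pos 2: 'v' != 's' (stop)
LCP = "li" (length 2)


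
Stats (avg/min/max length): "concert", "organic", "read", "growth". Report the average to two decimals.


Lengths: "concert"=7, "organic"=7, "read"=4, "growth"=6
Sum = 24, Count = 4
Average = 24/4 = 6.00
= avg=6.00, min=4, max=7


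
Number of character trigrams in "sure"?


Word: "sure" (length 4)
Number of 3-grams = length - 3 + 1 = 4 - 3 + 1
= 2


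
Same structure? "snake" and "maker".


Pattern of "snake": [0, 1, 2, 3, 4]
Pattern of "maker": [0, 1, 2, 3, 4]
Patterns match
Same pattern = Yes


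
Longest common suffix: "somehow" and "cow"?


Word 1: "somehow"
Word 2: "cow"
Comparing from end:
  Pos -1: 'w' == 'w'
  Pos -2: 'o' == 'o'
  Pos -3: 'h' != 'c' (stop)
LCS = "ow" (length 2)


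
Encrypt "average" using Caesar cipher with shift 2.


Word: "average"
Shift: 2
Each letter → (letter + shift) mod 26:
  'a' (0) + 2 = 2 → 'c'
  'v' (21) + 2 = 23 → 'x'
  'e' (4) + 2 = 6 → 'g'
  'r' (17) + 2 = 19 → 't'
  'a' (0) + 2 = 2 → 'c'
  'g' (6) + 2 = 8 → 'i'
  'e' (4) + 2 = 6 → 'g'
Result = "cxgtcig"


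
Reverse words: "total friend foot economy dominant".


Original: "total friend foot economy dominant"
Words (1..n): total | friend | foot | economy | dominant
Reversed (n..1): dominant | economy | foot | friend | total
Result = "dominant economy foot friend total"


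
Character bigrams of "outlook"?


Word: "outlook" (length 7)
Number of bigrams = 7 - 2 + 1 = 6
  Position 0: "ou"
  Position 1: "ut"
  Position 2: "tl"
  Position 3: "lo"
  Position 4: "oo"
  Position 5: "ok"
Bigrams = "ou", "ut", "tl", "lo", "oo", "ok"


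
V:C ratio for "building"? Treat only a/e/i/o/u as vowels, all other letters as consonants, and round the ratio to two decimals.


Word: "building"
Vowels (a,e,i,o,u): 3
Consonants: 5
Ratio = 3/5
= 0.60


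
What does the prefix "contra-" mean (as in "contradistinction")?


Prefix: contra-
Example: contradistinction (contra- + distinction)
Meaning = against


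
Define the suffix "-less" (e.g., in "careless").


Suffix: -less
As in: careless -> care + -less
Meaning = without


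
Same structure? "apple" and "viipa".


Pattern of "apple": [0, 1, 1, 2, 3]
Pattern of "viipa": [0, 1, 1, 2, 3]
Patterns match
Same pattern = Yes


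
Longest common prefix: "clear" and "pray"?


Word 1: "clear"
Word 2: "pray"
Comparing from start:
  Pos 0: 'c' != 'p' (stop)
LCP = "" (length 0)


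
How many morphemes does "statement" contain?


Word: "statement"
Morphemes: state + -ment
Each morpheme carries meaning
= 2 morphemes


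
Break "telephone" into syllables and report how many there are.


Word: "telephone"
Syllable breakdown: tel / e / phone
Counting: 3 parts
= 3 syllables


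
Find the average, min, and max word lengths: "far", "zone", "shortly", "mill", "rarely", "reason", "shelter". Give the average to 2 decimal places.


Lengths: "far"=3, "zone"=4, "shortly"=7, "mill"=4, "rarely"=6, "reason"=6, "shelter"=7
Sum = 37, Count = 7
Average = 37/7 = 5.29
= avg=5.29, min=3, max=7


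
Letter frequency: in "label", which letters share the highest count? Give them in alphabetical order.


Word: "label"
Letter counts:
  'a': 1
  'b': 1
  'e': 1
  'l': 2
Maximum count = 2
Most frequent = 'l' (2 times each)


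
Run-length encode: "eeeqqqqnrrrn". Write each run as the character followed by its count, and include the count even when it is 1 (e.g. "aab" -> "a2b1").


String: "eeeqqqqnrrrn"
Scanning for consecutive runs:
  'e' x 3
  'q' x 4
  'n' x 1
  'r' x 3
  'n' x 1
RLE = "e3q4n1r3n1"


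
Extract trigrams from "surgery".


Word: "surgery" (length 7)
Number of trigrams = 7 - 3 + 1 = 5
  Position 0: "sur"
  Position 1: "urg"
  Position 2: "rge"
  Position 3: "ger"
  Position 4: "ery"
Trigrams = "sur", "urg", "rge", "ger", "ery"


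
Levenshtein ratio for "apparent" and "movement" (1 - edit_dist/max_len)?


Word 1: "apparent" (length 8)
Word 2: "movement" (length 8)
One optimal edit sequence:
  1. substitute 'a' -> 'm'  (+1)
  2. substitute 'p' -> 'o'  (+1)
  3. substitute 'p' -> 'v'  (+1)
  4. substitute 'a' -> 'e'  (+1)
  5. substitute 'r' -> 'm'  (+1)
  6. keep 'e'
  7. keep 'n'
  8. keep 't'
Edit distance = 5
Max length = max(8, 8) = 8
Similarity = 1 - 5/8
= 0.3750


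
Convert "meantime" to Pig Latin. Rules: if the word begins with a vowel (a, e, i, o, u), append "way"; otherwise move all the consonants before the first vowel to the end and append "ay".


Word: "meantime"
Starts with consonant(s) → move to end, add 'ay'
Consonant cluster: "m"
Pig Latin = "eantimemay"


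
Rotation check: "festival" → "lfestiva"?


Word: "festival", Candidate: "lfestiva"
Method: check if candidate is substring of word+word
"festivalfestival" contains "lfestiva"? Yes
Is rotation = Yes


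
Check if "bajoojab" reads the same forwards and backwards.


Word: "bajoojab"
Reversed: "bajoojab"
Forward == Backward? bajoojab == bajoojab
Palindrome = Yes


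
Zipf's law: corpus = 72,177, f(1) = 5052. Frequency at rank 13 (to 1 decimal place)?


Zipf's law: f(r) = f(1) / r
f(1) = 5052
f(13) = 5052 / 13
= 388.6 occurrences


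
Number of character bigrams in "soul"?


Word: "soul" (length 4)
Number of 2-grams = length - 2 + 1 = 4 - 2 + 1
= 3


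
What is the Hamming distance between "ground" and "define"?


Comparing character by character (same length = 6):
  Pos 0: 'g' vs 'd' !=
  Pos 1: 'r' vs 'e' !=
  Pos 2: 'o' vs 'f' !=
  Pos 3: 'u' vs 'i' !=
  Pos 4: 'n' vs 'n' =
  Pos 5: 'd' vs 'e' !=
Hamming distance = 5


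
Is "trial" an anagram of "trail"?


Word 1: "trail" → sorted: ailrt
Word 2: "trial" → sorted: ailrt
Same letters? ailrt == ailrt
Anagram = Yes


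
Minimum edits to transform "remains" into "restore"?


Word 1: "remains" (length 7)
Word 2: "restore" (length 7)
One optimal edit sequence (insert/delete/substitute each cost 1):
  1. keep 'r'
  2. keep 'e'
  3. substitute 'm' -> 's'  (+1)
  4. substitute 'a' -> 't'  (+1)
  5. substitute 'i' -> 'o'  (+1)
  6. substitute 'n' -> 'r'  (+1)
  7. substitute 's' -> 'e'  (+1)
Total edit operations: 5
Edit distance = 5


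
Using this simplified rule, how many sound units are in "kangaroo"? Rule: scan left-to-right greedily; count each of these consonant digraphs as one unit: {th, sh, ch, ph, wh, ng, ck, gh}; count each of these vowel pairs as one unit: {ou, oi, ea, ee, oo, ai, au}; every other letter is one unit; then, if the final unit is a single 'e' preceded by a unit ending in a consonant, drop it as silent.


Word: "kangaroo" (8 letters)
Left-to-right scan:
  (1) 'k' (letter)
  (2) 'a' (letter)
  (3) 'ng' (digraph)
  (4) 'a' (letter)
  (5) 'r' (letter)
  (6) 'oo' (vowel-pair)
Units from scan: 6
Sound units = 6 units


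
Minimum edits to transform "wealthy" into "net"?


Word 1: "wealthy" (length 7)
Word 2: "net" (length 3)
One optimal edit sequence (insert/delete/substitute each cost 1):
  1. substitute 'w' -> 'n'  (+1)
  2. keep 'e'
  3. delete 'a'  (+1)
  4. delete 'l'  (+1)
  5. keep 't'
  6. delete 'h'  (+1)
  7. delete 'y'  (+1)
Total edit operations: 5
Edit distance = 5


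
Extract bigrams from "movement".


Word: "movement" (length 8)
Number of bigrams = 8 - 2 + 1 = 7
  Position 0: "mo"
  Position 1: "ov"
  Position 2: "ve"
  Position 3: "em"
  Position 4: "me"
  Position 5: "en"
  Position 6: "nt"
Bigrams = "mo", "ov", "ve", "em", "me", "en", "nt"


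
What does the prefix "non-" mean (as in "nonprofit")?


Prefix: non-
As in: nonprofit -> non- + profit
Meaning = not


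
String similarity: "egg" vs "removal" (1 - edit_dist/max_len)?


Word 1: "egg" (length 3)
Word 2: "removal" (length 7)
One optimal edit sequence:
  1. insert 'r'  (+1)
  2. keep 'e'
  3. insert 'm'  (+1)
  4. insert 'o'  (+1)
  5. insert 'v'  (+1)
  6. substitute 'g' -> 'a'  (+1)
  7. substitute 'g' -> 'l'  (+1)
Edit distance = 6
Max length = max(3, 7) = 7
Similarity = 1 - 6/7
= 0.1429


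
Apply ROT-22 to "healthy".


Word: "healthy"
Shift: 22
Each letter → (letter + shift) mod 26:
  'h' (7) + 22 = 3 → 'd'
  'e' (4) + 22 = 0 → 'a'
  'a' (0) + 22 = 22 → 'w'
  'l' (11) + 22 = 7 → 'h'
  't' (19) + 22 = 15 → 'p'
  'h' (7) + 22 = 3 → 'd'
  'y' (24) + 22 = 20 → 'u'
Result = "dawhpdu"


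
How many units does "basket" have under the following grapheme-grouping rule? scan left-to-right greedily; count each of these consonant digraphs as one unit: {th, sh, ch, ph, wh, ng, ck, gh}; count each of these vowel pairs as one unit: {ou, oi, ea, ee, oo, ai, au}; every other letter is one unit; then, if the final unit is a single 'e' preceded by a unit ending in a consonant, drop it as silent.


Word: "basket" (6 letters)
Left-to-right scan:
  (1) 'b' (letter)
  (2) 'a' (letter)
  (3) 's' (letter)
  (4) 'k' (letter)
  (5) 'e' (letter)
  (6) 't' (letter)
Units from scan: 6
Sound units = 6 units


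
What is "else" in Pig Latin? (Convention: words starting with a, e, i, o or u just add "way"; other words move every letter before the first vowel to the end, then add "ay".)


Word: "else"
Starts with vowel → add 'way'
Pig Latin = "elseway"


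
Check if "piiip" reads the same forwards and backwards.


Word: "piiip"
Reversed: "piiip"
Forward == Backward? piiip == piiip
Palindrome = Yes


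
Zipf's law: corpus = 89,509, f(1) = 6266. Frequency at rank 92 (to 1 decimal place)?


Zipf's law: f(r) = f(1) / r
f(1) = 6266
f(92) = 6266 / 92
= 68.1 occurrences


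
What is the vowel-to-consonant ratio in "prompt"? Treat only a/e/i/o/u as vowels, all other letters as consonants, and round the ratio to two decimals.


Word: "prompt"
Vowels (a,e,i,o,u): 1
Consonants: 5
Ratio = 1/5
= 0.20


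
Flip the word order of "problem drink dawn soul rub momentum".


Original: "problem drink dawn soul rub momentum"
Words (1..n): problem | drink | dawn | soul | rub | momentum
Reversed (n..1): momentum | rub | soul | dawn | drink | problem
Result = "momentum rub soul dawn drink problem"


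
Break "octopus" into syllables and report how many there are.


Word: "octopus"
Syllable breakdown: oc / to / pus
Counting: 3 parts
= 3 syllables


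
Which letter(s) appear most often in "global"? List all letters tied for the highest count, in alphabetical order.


Word: "global"
Letter counts:
  'a': 1
  'b': 1
  'g': 1
  'l': 2
  'o': 1
Maximum count = 2
Most frequent = 'l' (2 times each)


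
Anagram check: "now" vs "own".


Word 1: "now" → sorted: now
Word 2: "own" → sorted: now
Same letters? now == now
Anagram = Yes


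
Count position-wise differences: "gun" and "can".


Comparing character by character (same length = 3):
  Pos 0: 'g' vs 'c' !=
  Pos 1: 'u' vs 'a' !=
  Pos 2: 'n' vs 'n' =
Hamming distance = 2


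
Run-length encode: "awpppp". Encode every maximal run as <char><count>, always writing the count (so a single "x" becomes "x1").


String: "awpppp"
Scanning for consecutive runs:
  'a' x 1
  'w' x 1
  'p' x 4
RLE = "a1w1p4"


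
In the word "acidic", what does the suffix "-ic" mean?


Suffix: -ic
Example: acidic (acid + -ic)
Meaning = relating to


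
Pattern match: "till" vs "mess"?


Pattern of "till": [0, 1, 2, 2]
Pattern of "mess": [0, 1, 2, 2]
Patterns match
Same pattern = Yes


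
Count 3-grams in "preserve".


Word: "preserve" (length 8)
Number of 3-grams = length - 3 + 1 = 8 - 3 + 1
= 6


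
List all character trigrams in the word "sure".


Word: "sure" (length 4)
Number of trigrams = 4 - 3 + 1 = 2
  Position 0: "sur"
  Position 1: "ure"
Trigrams = "sur", "ure"
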